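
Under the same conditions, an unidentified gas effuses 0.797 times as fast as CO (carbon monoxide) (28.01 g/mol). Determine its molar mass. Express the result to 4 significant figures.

Using Graham's law: rate_X/rate_CO = √(M_CO/M_X).
0.797 = √(28.01/M_X)
M_X = 28.01 / 0.797² = 28.01 / 0.6352 = 44.10 g/mol

44.10 g/mol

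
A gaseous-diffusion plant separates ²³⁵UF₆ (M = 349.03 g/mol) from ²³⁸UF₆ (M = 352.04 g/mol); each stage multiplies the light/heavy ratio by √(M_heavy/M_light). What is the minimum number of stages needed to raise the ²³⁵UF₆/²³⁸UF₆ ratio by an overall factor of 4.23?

336

With α = √(352.04/349.03) per stage, ln α = ½ ln(1.00862) = 0.004293.
Need α^N ≥ 4.23 ⇒ N ≥ ln(4.23) / ln α = 1.442 / 0.004293 = 335.91.
So at least 336 stages are needed.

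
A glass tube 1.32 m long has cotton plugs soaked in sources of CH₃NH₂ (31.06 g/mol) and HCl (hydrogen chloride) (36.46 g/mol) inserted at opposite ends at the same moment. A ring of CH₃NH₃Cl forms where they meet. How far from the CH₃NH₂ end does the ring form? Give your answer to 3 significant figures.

0.686 m

Distances travelled in equal time are proportional to diffusion rates, so d_CH₃NH₂/d_HCl = √(M_HCl/M_CH₃NH₂) = √(36.46/31.06) = 1.083.
With d_CH₃NH₂ + d_HCl = 1.32 m, d_HCl = 1.32/(1 + 1.083) = 0.6336 m.
d_CH₃NH₂ = 1.32 − 0.6336 = 0.686 m.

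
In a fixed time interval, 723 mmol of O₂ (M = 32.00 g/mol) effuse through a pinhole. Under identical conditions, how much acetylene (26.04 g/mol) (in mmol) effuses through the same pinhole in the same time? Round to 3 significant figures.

Graham's law gives rate_C₂H₂/rate_O₂ = √(M_O₂/M_C₂H₂) = √(32.00/26.04) = √1.229 = 1.109.
So the amount for C₂H₂ is 723 × 1.109 = 801 mmol.

801 mmol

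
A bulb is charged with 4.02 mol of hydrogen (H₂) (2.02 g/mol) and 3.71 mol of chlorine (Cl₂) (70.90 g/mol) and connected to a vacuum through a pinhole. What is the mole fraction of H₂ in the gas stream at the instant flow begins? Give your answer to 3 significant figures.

Each component's effusion rate ∝ (its partial pressure)·(1/√M) ∝ n_i/√M_i.
So x_H₂ in the escaping gas = (n_H₂/√M_H₂) / Σ(n_i/√M_i)
= (4.02/√2.02) / (4.02/√2.02 + 3.71/√70.90) = 2.828/(2.828 + 0.4406) = 0.865.

0.865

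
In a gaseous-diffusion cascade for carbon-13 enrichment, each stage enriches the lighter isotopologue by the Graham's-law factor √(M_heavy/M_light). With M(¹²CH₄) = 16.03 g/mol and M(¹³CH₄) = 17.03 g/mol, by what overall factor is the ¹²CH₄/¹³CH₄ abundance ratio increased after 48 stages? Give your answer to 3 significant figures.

4.27

Each stage multiplies the ratio by α = √(17.03/16.03), so after 48 stages the overall factor is α^48 = (17.03/16.03)^(48/2).
= 1.06238^24 = 4.27.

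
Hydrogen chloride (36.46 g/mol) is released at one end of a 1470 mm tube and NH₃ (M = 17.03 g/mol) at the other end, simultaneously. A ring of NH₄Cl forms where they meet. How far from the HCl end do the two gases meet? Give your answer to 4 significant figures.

596.8 mm

The fronts meet when d_HCl + d_NH₃ = L with d_HCl/d_NH₃ = √(M_NH₃/M_HCl) (Graham's law). Here √(M_NH₃/M_HCl) = √(17.03/36.46) = 0.6834.
With d_HCl + d_NH₃ = 1470 mm, d_NH₃ = 1470/(1 + 0.6834) = 873.2 mm.
d_HCl = 1470 − 873.2 = 596.8 mm.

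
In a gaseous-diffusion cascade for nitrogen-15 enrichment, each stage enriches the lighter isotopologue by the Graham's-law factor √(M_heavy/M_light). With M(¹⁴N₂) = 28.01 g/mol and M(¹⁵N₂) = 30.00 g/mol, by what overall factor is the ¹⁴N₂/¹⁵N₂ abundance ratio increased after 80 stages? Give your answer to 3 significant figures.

The single-stage factor is √(M_heavy/M_light), so 80 stages give [√(30.00/28.01)]^80 = (30.00/28.01)^(80/2).
= 1.07105^40 = 15.6.

15.6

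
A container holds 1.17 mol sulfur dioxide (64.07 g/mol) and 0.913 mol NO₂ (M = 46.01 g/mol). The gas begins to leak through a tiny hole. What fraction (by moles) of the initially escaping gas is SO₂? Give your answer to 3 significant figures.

Effusion rate of each component ∝ n_i/√M_i (partial pressure × 1/√M).
x_SO₂(eff) = (n_SO₂/√M_SO₂) / (n_SO₂/√M_SO₂ + n_NO₂/√M_NO₂)
= (1.17/√64.07) / (1.17/√64.07 + 0.913/√46.01) = 0.1462/(0.1462 + 0.1346) = 0.521.

0.521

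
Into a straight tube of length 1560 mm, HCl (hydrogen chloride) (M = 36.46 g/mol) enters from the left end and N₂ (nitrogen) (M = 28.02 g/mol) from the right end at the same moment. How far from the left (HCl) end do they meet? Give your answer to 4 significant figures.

Distances travelled in equal time are proportional to diffusion rates, so d_HCl/d_N₂ = √(M_N₂/M_HCl) = √(28.02/36.46) = 0.8766.
With d_HCl + d_N₂ = 1560 mm, d_N₂ = 1560/(1 + 0.8766) = 831.3 mm.
d_HCl = 1560 − 831.3 = 728.7 mm.

728.7 mm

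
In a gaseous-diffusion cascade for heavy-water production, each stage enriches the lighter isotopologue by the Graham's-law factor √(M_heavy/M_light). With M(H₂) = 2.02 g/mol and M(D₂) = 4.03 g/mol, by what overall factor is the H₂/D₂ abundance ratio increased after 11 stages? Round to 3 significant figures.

44.6

Each stage multiplies the ratio by α = √(4.03/2.02), so after 11 stages the overall factor is α^11 = (4.03/2.02)^(11/2).
= 1.99505^(11/2) = 44.6.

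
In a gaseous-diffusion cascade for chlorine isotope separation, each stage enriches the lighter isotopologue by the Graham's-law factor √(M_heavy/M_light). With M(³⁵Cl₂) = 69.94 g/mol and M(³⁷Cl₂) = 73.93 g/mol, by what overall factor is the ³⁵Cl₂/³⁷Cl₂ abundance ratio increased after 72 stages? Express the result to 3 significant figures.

7.37

The single-stage factor is √(M_heavy/M_light), so 72 stages give [√(73.93/69.94)]^72 = (73.93/69.94)^(72/2).
= 1.05705^36 = 7.37.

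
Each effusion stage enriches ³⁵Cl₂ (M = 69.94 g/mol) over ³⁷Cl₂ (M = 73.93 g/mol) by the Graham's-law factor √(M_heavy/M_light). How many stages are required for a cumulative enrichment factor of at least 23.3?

114

Per stage α = (73.93/69.94)^(1/2) = 1.05705^0.5, giving ln α = 0.02774.
Need α^N ≥ 23.3 ⇒ N ≥ ln(23.3) / ln α = 3.148 / 0.02774 = 113.50.
So at least 114 stages are needed.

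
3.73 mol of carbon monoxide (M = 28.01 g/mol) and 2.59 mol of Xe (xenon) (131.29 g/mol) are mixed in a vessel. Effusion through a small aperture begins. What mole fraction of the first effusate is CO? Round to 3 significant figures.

0.757

Effusion rate of each component ∝ n_i/√M_i (partial pressure × 1/√M).
So x_CO in the escaping gas = (n_CO/√M_CO) / Σ(n_i/√M_i)
= (3.73/√28.01) / (3.73/√28.01 + 2.59/√131.29) = 0.7048/(0.7048 + 0.2260) = 0.757.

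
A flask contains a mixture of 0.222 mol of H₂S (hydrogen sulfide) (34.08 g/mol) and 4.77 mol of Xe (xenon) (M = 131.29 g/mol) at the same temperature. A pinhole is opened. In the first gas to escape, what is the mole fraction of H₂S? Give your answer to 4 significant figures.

Rate_i ∝ x_i/√M_i (Graham's law weighted by mole fraction), so the effusate composition follows n_i/√M_i.
So x_H₂S in the escaping gas = (n_H₂S/√M_H₂S) / Σ(n_i/√M_i)
= (0.222/√34.08) / (0.222/√34.08 + 4.77/√131.29) = 0.03803/(0.03803 + 0.4163) = 0.08370.

0.08370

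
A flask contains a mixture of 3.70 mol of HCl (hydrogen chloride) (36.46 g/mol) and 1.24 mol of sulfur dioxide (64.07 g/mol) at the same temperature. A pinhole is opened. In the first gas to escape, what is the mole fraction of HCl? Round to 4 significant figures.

0.7982

Each component's effusion rate ∝ (its partial pressure)·(1/√M) ∝ n_i/√M_i.
So x_HCl in the escaping gas = (n_HCl/√M_HCl) / Σ(n_i/√M_i)
= (3.70/√36.46) / (3.70/√36.46 + 1.24/√64.07) = 0.6128/(0.6128 + 0.1549) = 0.7982.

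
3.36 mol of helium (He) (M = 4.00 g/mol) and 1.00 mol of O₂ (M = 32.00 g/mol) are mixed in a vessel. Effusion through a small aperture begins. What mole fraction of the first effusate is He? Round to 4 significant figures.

Rate_i ∝ x_i/√M_i (Graham's law weighted by mole fraction), so the effusate composition follows n_i/√M_i.
Mole fraction of He in the effusate = (n_He/√M_He) / (n_He/√M_He + n_O₂/√M_O₂)
= (3.36/√4.00) / (3.36/√4.00 + 1.00/√32.00) = 1.680/(1.680 + 0.1768) = 0.9048.

0.9048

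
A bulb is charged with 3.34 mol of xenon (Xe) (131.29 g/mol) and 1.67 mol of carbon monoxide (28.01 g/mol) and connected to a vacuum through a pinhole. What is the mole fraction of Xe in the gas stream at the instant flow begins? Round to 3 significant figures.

0.480

The effusion rate of species i is ∝ p_i/√M_i ∝ n_i/√M_i.
x_Xe(eff) = (n_Xe/√M_Xe) / (n_Xe/√M_Xe + n_CO/√M_CO)
= (3.34/√131.29) / (3.34/√131.29 + 1.67/√28.01) = 0.2915/(0.2915 + 0.3155) = 0.480.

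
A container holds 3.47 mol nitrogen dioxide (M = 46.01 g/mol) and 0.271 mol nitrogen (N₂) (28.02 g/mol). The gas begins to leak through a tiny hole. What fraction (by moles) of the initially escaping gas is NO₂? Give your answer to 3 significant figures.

0.909

Rate_i ∝ x_i/√M_i (Graham's law weighted by mole fraction), so the effusate composition follows n_i/√M_i.
Mole fraction of NO₂ in the effusate = (n_NO₂/√M_NO₂) / (n_NO₂/√M_NO₂ + n_N₂/√M_N₂)
= (3.47/√46.01) / (3.47/√46.01 + 0.271/√28.02) = 0.5116/(0.5116 + 0.05120) = 0.909.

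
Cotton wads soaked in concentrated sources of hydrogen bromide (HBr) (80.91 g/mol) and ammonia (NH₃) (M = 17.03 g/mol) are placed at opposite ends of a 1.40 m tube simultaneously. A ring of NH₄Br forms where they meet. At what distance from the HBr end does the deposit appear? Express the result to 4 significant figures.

0.4403 m

In equal time, each gas travels a distance ∝ its rate ∝ 1/√M, so d_HBr/d_NH₃ = √(M_NH₃/M_HBr) = √(17.03/80.91) = 0.4588.
With d_HBr + d_NH₃ = 1.40 m, d_NH₃ = 1.40/(1 + 0.4588) = 0.9597 m.
d_HBr = 1.40 − 0.9597 = 0.4403 m.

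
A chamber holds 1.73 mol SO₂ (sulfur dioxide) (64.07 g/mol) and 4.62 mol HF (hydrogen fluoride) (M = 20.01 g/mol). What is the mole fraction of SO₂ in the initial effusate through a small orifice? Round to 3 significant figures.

Effusion rate of each component ∝ n_i/√M_i (partial pressure × 1/√M).
So x_SO₂ in the escaping gas = (n_SO₂/√M_SO₂) / Σ(n_i/√M_i)
= (1.73/√64.07) / (1.73/√64.07 + 4.62/√20.01) = 0.2161/(0.2161 + 1.033) = 0.173.

0.173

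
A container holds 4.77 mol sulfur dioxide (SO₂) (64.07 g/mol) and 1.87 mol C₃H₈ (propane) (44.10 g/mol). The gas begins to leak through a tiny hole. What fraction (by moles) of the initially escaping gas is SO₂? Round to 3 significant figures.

Rate_i ∝ x_i/√M_i (Graham's law weighted by mole fraction), so the effusate composition follows n_i/√M_i.
So x_SO₂ in the escaping gas = (n_SO₂/√M_SO₂) / Σ(n_i/√M_i)
= (4.77/√64.07) / (4.77/√64.07 + 1.87/√44.10) = 0.5959/(0.5959 + 0.2816) = 0.679.

0.679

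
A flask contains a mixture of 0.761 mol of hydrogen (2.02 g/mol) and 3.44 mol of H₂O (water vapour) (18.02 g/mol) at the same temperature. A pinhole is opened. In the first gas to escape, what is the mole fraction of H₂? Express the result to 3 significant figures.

0.398

Each component's effusion rate ∝ (its partial pressure)·(1/√M) ∝ n_i/√M_i.
So x_H₂ in the escaping gas = (n_H₂/√M_H₂) / Σ(n_i/√M_i)
= (0.761/√2.02) / (0.761/√2.02 + 3.44/√18.02) = 0.5354/(0.5354 + 0.8104) = 0.398.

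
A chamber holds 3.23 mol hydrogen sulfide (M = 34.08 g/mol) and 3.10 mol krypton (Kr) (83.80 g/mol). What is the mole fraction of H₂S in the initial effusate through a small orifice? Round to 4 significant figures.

0.6203

Rate_i ∝ x_i/√M_i (Graham's law weighted by mole fraction), so the effusate composition follows n_i/√M_i.
x_H₂S(eff) = (n_H₂S/√M_H₂S) / (n_H₂S/√M_H₂S + n_Kr/√M_Kr)
= (3.23/√34.08) / (3.23/√34.08 + 3.10/√83.80) = 0.5533/(0.5533 + 0.3386) = 0.6203.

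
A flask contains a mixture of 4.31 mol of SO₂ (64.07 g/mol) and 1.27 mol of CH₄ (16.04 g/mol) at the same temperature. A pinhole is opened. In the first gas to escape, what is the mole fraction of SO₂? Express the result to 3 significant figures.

0.629

Effusion rate of each component ∝ n_i/√M_i (partial pressure × 1/√M).
Mole fraction of SO₂ in the effusate = (n_SO₂/√M_SO₂) / (n_SO₂/√M_SO₂ + n_CH₄/√M_CH₄)
= (4.31/√64.07) / (4.31/√64.07 + 1.27/√16.04) = 0.5385/(0.5385 + 0.3171) = 0.629.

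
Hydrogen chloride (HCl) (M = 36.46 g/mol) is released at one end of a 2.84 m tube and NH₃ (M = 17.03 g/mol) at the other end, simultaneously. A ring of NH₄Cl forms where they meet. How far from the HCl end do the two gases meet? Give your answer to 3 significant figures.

1.15 m

The fronts meet when d_HCl + d_NH₃ = L with d_HCl/d_NH₃ = √(M_NH₃/M_HCl) (Graham's law). Here √(M_NH₃/M_HCl) = √(17.03/36.46) = 0.6834.
With d_HCl + d_NH₃ = 2.84 m, d_NH₃ = 2.84/(1 + 0.6834) = 1.687 m.
d_HCl = 2.84 − 1.687 = 1.15 m.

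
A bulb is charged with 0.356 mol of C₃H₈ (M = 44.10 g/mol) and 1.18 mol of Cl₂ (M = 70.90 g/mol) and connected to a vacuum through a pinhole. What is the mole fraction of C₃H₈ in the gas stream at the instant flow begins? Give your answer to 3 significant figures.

0.277

Effusion rate of each component ∝ n_i/√M_i (partial pressure × 1/√M).
Mole fraction of C₃H₈ in the effusate = (n_C₃H₈/√M_C₃H₈) / (n_C₃H₈/√M_C₃H₈ + n_Cl₂/√M_Cl₂)
= (0.356/√44.10) / (0.356/√44.10 + 1.18/√70.90) = 0.05361/(0.05361 + 0.1401) = 0.277.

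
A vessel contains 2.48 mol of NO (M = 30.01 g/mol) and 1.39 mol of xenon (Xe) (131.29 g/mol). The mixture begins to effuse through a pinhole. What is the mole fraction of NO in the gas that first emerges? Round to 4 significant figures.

Rate_i ∝ x_i/√M_i (Graham's law weighted by mole fraction), so the effusate composition follows n_i/√M_i.
So x_NO in the escaping gas = (n_NO/√M_NO) / Σ(n_i/√M_i)
= (2.48/√30.01) / (2.48/√30.01 + 1.39/√131.29) = 0.4527/(0.4527 + 0.1213) = 0.7887.

0.7887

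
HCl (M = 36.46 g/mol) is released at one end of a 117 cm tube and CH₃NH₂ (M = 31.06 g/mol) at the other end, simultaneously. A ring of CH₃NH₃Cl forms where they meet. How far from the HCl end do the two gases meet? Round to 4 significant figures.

Graham's law gives d_HCl/d_CH₃NH₂ = rate_HCl/rate_CH₃NH₂ = √(M_CH₃NH₂/M_HCl) = √(31.06/36.46) = 0.9230.
With d_HCl + d_CH₃NH₂ = 117 cm, d_CH₃NH₂ = 117/(1 + 0.9230) = 60.84 cm.
d_HCl = 117 − 60.84 = 56.16 cm.

56.16 cm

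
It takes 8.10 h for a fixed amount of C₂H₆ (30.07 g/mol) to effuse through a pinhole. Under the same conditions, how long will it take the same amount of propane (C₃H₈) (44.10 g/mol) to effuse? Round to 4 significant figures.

Using Graham's law: t_C₃H₈/t_C₂H₆ = √(M_C₃H₈/M_C₂H₆) = √(44.10/30.07) = √1.467 = 1.211.
So the time for C₃H₈ is 8.10 × 1.211 = 9.809 h.

9.809 h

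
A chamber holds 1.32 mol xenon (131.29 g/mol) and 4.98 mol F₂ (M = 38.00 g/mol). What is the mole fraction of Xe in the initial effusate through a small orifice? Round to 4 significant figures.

0.1248

Each component's effusion rate ∝ (its partial pressure)·(1/√M) ∝ n_i/√M_i.
x_Xe(eff) = (n_Xe/√M_Xe) / (n_Xe/√M_Xe + n_F₂/√M_F₂)
= (1.32/√131.29) / (1.32/√131.29 + 4.98/√38.00) = 0.1152/(0.1152 + 0.8079) = 0.1248.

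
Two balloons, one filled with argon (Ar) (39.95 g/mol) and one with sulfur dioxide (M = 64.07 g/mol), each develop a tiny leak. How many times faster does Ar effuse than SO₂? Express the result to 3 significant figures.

From Graham's law, rate_Ar/rate_SO₂ = √(M_SO₂/M_Ar) = √(64.07/39.95) = √1.604 = 1.27.

1.27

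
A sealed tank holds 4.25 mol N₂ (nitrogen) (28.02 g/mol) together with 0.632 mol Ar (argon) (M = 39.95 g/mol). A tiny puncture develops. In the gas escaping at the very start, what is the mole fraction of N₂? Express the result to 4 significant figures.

0.8893

Each component's effusion rate ∝ (its partial pressure)·(1/√M) ∝ n_i/√M_i.
So x_N₂ in the escaping gas = (n_N₂/√M_N₂) / Σ(n_i/√M_i)
= (4.25/√28.02) / (4.25/√28.02 + 0.632/√39.95) = 0.8029/(0.8029 + 0.09999) = 0.8893.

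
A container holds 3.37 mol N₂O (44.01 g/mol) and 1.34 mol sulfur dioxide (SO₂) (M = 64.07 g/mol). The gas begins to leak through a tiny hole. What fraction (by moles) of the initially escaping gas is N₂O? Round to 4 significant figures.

The effusion rate of species i is ∝ p_i/√M_i ∝ n_i/√M_i.
Mole fraction of N₂O in the effusate = (n_N₂O/√M_N₂O) / (n_N₂O/√M_N₂O + n_SO₂/√M_SO₂)
= (3.37/√44.01) / (3.37/√44.01 + 1.34/√64.07) = 0.5080/(0.5080 + 0.1674) = 0.7521.

0.7521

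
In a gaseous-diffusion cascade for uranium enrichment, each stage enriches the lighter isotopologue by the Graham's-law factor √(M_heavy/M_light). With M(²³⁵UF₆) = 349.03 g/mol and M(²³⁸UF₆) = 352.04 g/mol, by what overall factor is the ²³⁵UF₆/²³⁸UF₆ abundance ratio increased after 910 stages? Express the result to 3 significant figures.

49.8

The single-stage factor is √(M_heavy/M_light), so 910 stages give [√(352.04/349.03)]^910 = (352.04/349.03)^(910/2).
= 1.00862^455 = 49.8.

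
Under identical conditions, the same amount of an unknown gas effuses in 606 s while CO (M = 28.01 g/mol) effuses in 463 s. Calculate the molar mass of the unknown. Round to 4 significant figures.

47.98 g/mol

From Graham's law, t_X/t_CO = √(M_X/M_CO).
606/463 = 1.309 = √(M_X/28.01)
M_X = 28.01 × 1.309² = 28.01 × 1.713 = 47.98 g/mol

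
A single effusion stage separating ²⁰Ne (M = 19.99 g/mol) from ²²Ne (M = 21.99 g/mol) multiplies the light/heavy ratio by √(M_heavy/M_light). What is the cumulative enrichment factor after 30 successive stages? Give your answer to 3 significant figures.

4.18

Overall factor = α^30 with α = √(21.99/19.99), i.e. (21.99/19.99)^(30/2).
= 1.10005^15 = 4.18.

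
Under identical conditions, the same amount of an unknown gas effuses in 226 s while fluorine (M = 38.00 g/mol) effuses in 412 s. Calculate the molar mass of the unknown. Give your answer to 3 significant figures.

11.4 g/mol

Since effusion rate ∝ 1/√M, t_X/t_F₂ = √(M_X/M_F₂).
226/412 = 0.5485 = √(M_X/38.00)
M_X = 38.00 × 0.5485² = 38.00 × 0.3009 = 11.4 g/mol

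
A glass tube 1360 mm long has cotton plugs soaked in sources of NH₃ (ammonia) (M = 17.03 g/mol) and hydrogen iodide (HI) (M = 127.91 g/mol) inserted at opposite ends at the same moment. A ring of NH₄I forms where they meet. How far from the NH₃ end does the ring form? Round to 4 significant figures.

996.4 mm

Distances travelled in equal time are proportional to diffusion rates, so d_NH₃/d_HI = √(M_HI/M_NH₃) = √(127.91/17.03) = 2.741.
With d_NH₃ + d_HI = 1360 mm, d_HI = 1360/(1 + 2.741) = 363.6 mm.
d_NH₃ = 1360 − 363.6 = 996.4 mm.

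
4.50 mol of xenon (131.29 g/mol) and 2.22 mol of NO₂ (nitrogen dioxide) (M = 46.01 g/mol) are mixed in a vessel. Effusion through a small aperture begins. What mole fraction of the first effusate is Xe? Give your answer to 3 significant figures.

0.545

Effusion rate of each component ∝ n_i/√M_i (partial pressure × 1/√M).
So x_Xe in the escaping gas = (n_Xe/√M_Xe) / Σ(n_i/√M_i)
= (4.50/√131.29) / (4.50/√131.29 + 2.22/√46.01) = 0.3927/(0.3927 + 0.3273) = 0.545.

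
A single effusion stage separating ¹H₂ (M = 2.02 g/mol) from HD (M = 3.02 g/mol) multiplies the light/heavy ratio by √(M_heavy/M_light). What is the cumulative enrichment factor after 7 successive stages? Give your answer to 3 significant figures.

4.09

After 7 stages the ratio has grown by (√(3.02/2.02))^7 = (3.02/2.02)^(7/2).
= 1.49505^(7/2) = 4.09.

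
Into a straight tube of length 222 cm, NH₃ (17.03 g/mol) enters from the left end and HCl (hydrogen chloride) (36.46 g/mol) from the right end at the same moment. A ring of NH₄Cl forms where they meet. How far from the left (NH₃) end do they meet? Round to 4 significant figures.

131.9 cm

Distances travelled in equal time are proportional to diffusion rates, so d_NH₃/d_HCl = √(M_HCl/M_NH₃) = √(36.46/17.03) = 1.463.
With d_NH₃ + d_HCl = 222 cm, d_HCl = 222/(1 + 1.463) = 90.13 cm.
d_NH₃ = 222 − 90.13 = 131.9 cm.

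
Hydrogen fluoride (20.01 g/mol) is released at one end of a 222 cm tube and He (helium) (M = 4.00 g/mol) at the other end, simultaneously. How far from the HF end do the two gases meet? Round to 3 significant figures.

68.6 cm

Graham's law gives d_HF/d_He = rate_HF/rate_He = √(M_He/M_HF) = √(4.00/20.01) = 0.4471.
With d_HF + d_He = 222 cm, d_He = 222/(1 + 0.4471) = 153.4 cm.
d_HF = 222 − 153.4 = 68.6 cm.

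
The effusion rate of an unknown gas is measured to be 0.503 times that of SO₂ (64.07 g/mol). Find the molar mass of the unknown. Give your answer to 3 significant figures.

Using Graham's law: rate_X/rate_SO₂ = √(M_SO₂/M_X).
0.503 = √(64.07/M_X)
M_X = 64.07 / 0.503² = 64.07 / 0.2530 = 253 g/mol

253 g/mol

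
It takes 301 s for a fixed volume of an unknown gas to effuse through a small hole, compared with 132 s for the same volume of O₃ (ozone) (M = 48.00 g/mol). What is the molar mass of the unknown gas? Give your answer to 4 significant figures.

249.6 g/mol

Since effusion rate ∝ 1/√M, t_X/t_O₃ = √(M_X/M_O₃).
301/132 = 2.280 = √(M_X/48.00)
M_X = 48.00 × 2.280² = 48.00 × 5.200 = 249.6 g/mol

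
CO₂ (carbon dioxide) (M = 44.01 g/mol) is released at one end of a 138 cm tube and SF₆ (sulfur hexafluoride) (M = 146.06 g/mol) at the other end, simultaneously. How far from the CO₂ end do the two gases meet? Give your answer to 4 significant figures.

89.09 cm

Distances travelled in equal time are proportional to diffusion rates, so d_CO₂/d_SF₆ = √(M_SF₆/M_CO₂) = √(146.06/44.01) = 1.822.
With d_CO₂ + d_SF₆ = 138 cm, d_SF₆ = 138/(1 + 1.822) = 48.91 cm.
d_CO₂ = 138 − 48.91 = 89.09 cm.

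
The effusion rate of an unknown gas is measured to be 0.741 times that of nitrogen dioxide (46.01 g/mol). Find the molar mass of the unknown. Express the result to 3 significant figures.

Graham's law gives rate_X/rate_NO₂ = √(M_NO₂/M_X).
0.741 = √(46.01/M_X)
M_X = 46.01 / 0.741² = 46.01 / 0.5491 = 83.8 g/mol

83.8 g/mol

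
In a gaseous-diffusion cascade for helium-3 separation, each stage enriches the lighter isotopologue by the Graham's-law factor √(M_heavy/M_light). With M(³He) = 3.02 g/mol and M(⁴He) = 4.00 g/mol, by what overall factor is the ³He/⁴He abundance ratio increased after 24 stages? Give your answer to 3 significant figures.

29.1

After 24 stages the ratio has grown by (√(4.00/3.02))^24 = (4.00/3.02)^(24/2).
= 1.32450^12 = 29.1.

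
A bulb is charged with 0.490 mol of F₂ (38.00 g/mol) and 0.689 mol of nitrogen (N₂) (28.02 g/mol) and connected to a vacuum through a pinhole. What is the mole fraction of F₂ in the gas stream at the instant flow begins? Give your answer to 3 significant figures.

Rate_i ∝ x_i/√M_i (Graham's law weighted by mole fraction), so the effusate composition follows n_i/√M_i.
x_F₂(eff) = (n_F₂/√M_F₂) / (n_F₂/√M_F₂ + n_N₂/√M_N₂)
= (0.490/√38.00) / (0.490/√38.00 + 0.689/√28.02) = 0.07949/(0.07949 + 0.1302) = 0.379.

0.379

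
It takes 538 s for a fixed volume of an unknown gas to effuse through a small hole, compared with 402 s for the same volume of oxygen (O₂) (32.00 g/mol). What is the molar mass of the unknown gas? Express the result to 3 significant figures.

57.3 g/mol

Using Graham's law: t_X/t_O₂ = √(M_X/M_O₂).
538/402 = 1.338 = √(M_X/32.00)
M_X = 32.00 × 1.338² = 32.00 × 1.791 = 57.3 g/mol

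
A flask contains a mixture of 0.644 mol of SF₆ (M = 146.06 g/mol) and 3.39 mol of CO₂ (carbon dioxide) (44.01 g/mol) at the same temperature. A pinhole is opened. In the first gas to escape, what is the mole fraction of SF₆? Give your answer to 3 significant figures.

Rate_i ∝ x_i/√M_i (Graham's law weighted by mole fraction), so the effusate composition follows n_i/√M_i.
Mole fraction of SF₆ in the effusate = (n_SF₆/√M_SF₆) / (n_SF₆/√M_SF₆ + n_CO₂/√M_CO₂)
= (0.644/√146.06) / (0.644/√146.06 + 3.39/√44.01) = 0.05329/(0.05329 + 0.5110) = 0.0944.

0.0944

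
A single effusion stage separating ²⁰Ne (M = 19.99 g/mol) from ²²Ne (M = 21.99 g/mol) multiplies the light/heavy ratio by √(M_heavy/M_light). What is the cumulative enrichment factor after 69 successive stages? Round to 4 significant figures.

26.84

After 69 stages the ratio has grown by (√(21.99/19.99))^69 = (21.99/19.99)^(69/2).
= 1.10005^(69/2) = 26.84.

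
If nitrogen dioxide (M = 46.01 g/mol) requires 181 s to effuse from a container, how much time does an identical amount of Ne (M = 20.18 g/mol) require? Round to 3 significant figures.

120 s

From Graham's law, t_Ne/t_NO₂ = √(M_Ne/M_NO₂) = √(20.18/46.01) = √0.4386 = 0.6623.
So the time for Ne is 181 × 0.6623 = 120 s.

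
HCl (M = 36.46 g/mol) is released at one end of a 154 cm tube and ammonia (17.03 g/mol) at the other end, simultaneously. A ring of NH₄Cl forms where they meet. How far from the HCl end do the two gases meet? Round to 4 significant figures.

62.52 cm

Distances travelled in equal time are proportional to diffusion rates, so d_HCl/d_NH₃ = √(M_NH₃/M_HCl) = √(17.03/36.46) = 0.6834.
With d_HCl + d_NH₃ = 154 cm, d_NH₃ = 154/(1 + 0.6834) = 91.48 cm.
d_HCl = 154 − 91.48 = 62.52 cm.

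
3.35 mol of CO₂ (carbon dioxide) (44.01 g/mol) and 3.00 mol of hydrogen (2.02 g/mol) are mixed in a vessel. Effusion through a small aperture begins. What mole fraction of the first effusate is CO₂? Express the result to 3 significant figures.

0.193

Effusion rate of each component ∝ n_i/√M_i (partial pressure × 1/√M).
x_CO₂(eff) = (n_CO₂/√M_CO₂) / (n_CO₂/√M_CO₂ + n_H₂/√M_H₂)
= (3.35/√44.01) / (3.35/√44.01 + 3.00/√2.02) = 0.5050/(0.5050 + 2.111) = 0.193.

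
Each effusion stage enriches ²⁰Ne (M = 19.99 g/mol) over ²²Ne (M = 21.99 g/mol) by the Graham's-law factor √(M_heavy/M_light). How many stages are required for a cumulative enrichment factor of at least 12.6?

54

Single-stage factor α = √(21.99/19.99), so ln α = ½ ln(1.10005) = 0.04768.
Need α^N ≥ 12.6 ⇒ N ≥ ln(12.6) / ln α = 2.534 / 0.04768 = 53.14.
So at least 54 stages are needed.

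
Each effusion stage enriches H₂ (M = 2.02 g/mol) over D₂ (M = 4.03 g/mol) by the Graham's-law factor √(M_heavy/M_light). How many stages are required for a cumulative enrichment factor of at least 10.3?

7

Per stage α = (4.03/2.02)^(1/2) = 1.99505^0.5, giving ln α = 0.3453.
Need α^N ≥ 10.3 ⇒ N ≥ ln(10.3) / ln α = 2.332 / 0.3453 = 6.75.
So at least 7 stages are needed.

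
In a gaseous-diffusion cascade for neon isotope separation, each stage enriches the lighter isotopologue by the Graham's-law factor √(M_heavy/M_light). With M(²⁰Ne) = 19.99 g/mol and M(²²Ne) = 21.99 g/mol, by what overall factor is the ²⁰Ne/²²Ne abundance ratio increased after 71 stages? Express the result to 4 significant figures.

29.52

Overall factor = α^71 with α = √(21.99/19.99), i.e. (21.99/19.99)^(71/2).
= 1.10005^(71/2) = 29.52.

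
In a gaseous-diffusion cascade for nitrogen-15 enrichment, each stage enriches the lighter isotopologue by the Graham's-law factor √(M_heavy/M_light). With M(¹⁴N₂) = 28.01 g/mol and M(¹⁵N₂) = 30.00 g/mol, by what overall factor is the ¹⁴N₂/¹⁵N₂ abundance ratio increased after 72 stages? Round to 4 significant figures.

11.83

Each stage multiplies the ratio by α = √(30.00/28.01), so after 72 stages the overall factor is α^72 = (30.00/28.01)^(72/2).
= 1.07105^36 = 11.83.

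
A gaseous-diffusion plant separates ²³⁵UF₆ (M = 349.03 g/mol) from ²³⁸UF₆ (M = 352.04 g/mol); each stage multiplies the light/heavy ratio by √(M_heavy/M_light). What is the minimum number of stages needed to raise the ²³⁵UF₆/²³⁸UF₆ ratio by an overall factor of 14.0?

615

Single-stage factor α = √(352.04/349.03), so ln α = ½ ln(1.00862) = 0.004293.
Need α^N ≥ 14.0 ⇒ N ≥ ln(14.0) / ln α = 2.639 / 0.004293 = 614.67.
Minimum whole number of stages: N = 615.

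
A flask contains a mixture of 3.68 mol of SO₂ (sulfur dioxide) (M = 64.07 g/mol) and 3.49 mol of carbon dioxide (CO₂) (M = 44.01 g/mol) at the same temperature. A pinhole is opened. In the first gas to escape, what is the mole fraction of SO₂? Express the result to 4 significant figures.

Each component's effusion rate ∝ (its partial pressure)·(1/√M) ∝ n_i/√M_i.
x_SO₂(eff) = (n_SO₂/√M_SO₂) / (n_SO₂/√M_SO₂ + n_CO₂/√M_CO₂)
= (3.68/√64.07) / (3.68/√64.07 + 3.49/√44.01) = 0.4597/(0.4597 + 0.5261) = 0.4664.

0.4664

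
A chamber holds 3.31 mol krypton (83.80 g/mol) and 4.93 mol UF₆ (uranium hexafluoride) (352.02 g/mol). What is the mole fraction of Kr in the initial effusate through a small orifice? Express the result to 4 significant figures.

0.5791

Effusion rate of each component ∝ n_i/√M_i (partial pressure × 1/√M).
x_Kr(eff) = (n_Kr/√M_Kr) / (n_Kr/√M_Kr + n_UF₆/√M_UF₆)
= (3.31/√83.80) / (3.31/√83.80 + 4.93/√352.02) = 0.3616/(0.3616 + 0.2628) = 0.5791.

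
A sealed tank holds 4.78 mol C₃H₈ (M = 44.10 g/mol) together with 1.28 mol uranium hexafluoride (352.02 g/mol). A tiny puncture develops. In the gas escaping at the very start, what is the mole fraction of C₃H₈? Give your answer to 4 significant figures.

Effusion rate of each component ∝ n_i/√M_i (partial pressure × 1/√M).
Mole fraction of C₃H₈ in the effusate = (n_C₃H₈/√M_C₃H₈) / (n_C₃H₈/√M_C₃H₈ + n_UF₆/√M_UF₆)
= (4.78/√44.10) / (4.78/√44.10 + 1.28/√352.02) = 0.7198/(0.7198 + 0.06822) = 0.9134.

0.9134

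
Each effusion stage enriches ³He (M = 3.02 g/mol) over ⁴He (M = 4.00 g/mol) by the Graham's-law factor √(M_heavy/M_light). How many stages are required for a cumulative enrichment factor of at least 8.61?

16

With α = √(4.00/3.02) per stage, ln α = ½ ln(1.32450) = 0.1405.
Need α^N ≥ 8.61 ⇒ N ≥ ln(8.61) / ln α = 2.153 / 0.1405 = 15.32.
So at least 16 stages are needed.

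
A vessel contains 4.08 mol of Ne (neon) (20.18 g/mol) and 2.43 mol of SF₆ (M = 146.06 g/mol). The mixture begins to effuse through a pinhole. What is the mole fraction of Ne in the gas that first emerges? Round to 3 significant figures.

0.819

The effusion rate of species i is ∝ p_i/√M_i ∝ n_i/√M_i.
So x_Ne in the escaping gas = (n_Ne/√M_Ne) / Σ(n_i/√M_i)
= (4.08/√20.18) / (4.08/√20.18 + 2.43/√146.06) = 0.9082/(0.9082 + 0.2011) = 0.819.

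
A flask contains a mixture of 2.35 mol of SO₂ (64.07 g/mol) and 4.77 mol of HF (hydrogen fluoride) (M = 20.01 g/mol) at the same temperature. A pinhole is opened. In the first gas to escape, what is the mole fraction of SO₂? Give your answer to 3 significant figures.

Rate_i ∝ x_i/√M_i (Graham's law weighted by mole fraction), so the effusate composition follows n_i/√M_i.
Mole fraction of SO₂ in the effusate = (n_SO₂/√M_SO₂) / (n_SO₂/√M_SO₂ + n_HF/√M_HF)
= (2.35/√64.07) / (2.35/√64.07 + 4.77/√20.01) = 0.2936/(0.2936 + 1.066) = 0.216.

0.216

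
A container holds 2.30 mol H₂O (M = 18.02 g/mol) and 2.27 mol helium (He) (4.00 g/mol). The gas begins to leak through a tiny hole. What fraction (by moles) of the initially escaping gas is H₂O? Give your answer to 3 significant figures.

0.323

Effusion rate of each component ∝ n_i/√M_i (partial pressure × 1/√M).
Mole fraction of H₂O in the effusate = (n_H₂O/√M_H₂O) / (n_H₂O/√M_H₂O + n_He/√M_He)
= (2.30/√18.02) / (2.30/√18.02 + 2.27/√4.00) = 0.5418/(0.5418 + 1.135) = 0.323.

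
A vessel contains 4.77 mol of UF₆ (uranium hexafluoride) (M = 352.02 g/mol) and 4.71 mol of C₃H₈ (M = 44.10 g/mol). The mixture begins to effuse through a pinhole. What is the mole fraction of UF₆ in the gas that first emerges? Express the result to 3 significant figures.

Effusion rate of each component ∝ n_i/√M_i (partial pressure × 1/√M).
x_UF₆(eff) = (n_UF₆/√M_UF₆) / (n_UF₆/√M_UF₆ + n_C₃H₈/√M_C₃H₈)
= (4.77/√352.02) / (4.77/√352.02 + 4.71/√44.10) = 0.2542/(0.2542 + 0.7093) = 0.264.

0.264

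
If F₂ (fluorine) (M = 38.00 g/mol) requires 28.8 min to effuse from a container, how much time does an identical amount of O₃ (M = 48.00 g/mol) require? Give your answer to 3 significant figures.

32.4 min

By Graham's law, t_O₃/t_F₂ = √(M_O₃/M_F₂) = √(48.00/38.00) = √1.263 = 1.124.
So the time for O₃ is 28.8 × 1.124 = 32.4 min.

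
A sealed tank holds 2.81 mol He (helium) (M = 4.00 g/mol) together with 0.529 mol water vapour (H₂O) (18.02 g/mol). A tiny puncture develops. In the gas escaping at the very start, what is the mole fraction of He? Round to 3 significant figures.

The effusion rate of species i is ∝ p_i/√M_i ∝ n_i/√M_i.
Mole fraction of He in the effusate = (n_He/√M_He) / (n_He/√M_He + n_H₂O/√M_H₂O)
= (2.81/√4.00) / (2.81/√4.00 + 0.529/√18.02) = 1.405/(1.405 + 0.1246) = 0.919.

0.919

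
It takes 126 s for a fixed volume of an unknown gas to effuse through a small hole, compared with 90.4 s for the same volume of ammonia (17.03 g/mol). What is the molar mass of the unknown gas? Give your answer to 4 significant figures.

Since effusion rate ∝ 1/√M, t_X/t_NH₃ = √(M_X/M_NH₃).
126/90.4 = 1.394 = √(M_X/17.03)
M_X = 17.03 × 1.394² = 17.03 × 1.943 = 33.08 g/mol

33.08 g/mol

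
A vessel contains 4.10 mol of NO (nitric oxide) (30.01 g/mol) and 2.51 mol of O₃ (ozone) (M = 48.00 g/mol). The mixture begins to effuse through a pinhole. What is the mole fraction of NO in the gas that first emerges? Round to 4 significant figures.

The effusion rate of species i is ∝ p_i/√M_i ∝ n_i/√M_i.
So x_NO in the escaping gas = (n_NO/√M_NO) / Σ(n_i/√M_i)
= (4.10/√30.01) / (4.10/√30.01 + 2.51/√48.00) = 0.7484/(0.7484 + 0.3623) = 0.6738.

0.6738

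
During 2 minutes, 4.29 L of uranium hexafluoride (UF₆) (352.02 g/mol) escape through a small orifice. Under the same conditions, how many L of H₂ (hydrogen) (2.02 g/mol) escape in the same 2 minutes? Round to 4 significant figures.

From Graham's law, rate_H₂/rate_UF₆ = √(M_UF₆/M_H₂) = √(352.02/2.02) = √174.3 = 13.20.
So the volume for H₂ is 4.29 × 13.20 = 56.63 L.

56.63 L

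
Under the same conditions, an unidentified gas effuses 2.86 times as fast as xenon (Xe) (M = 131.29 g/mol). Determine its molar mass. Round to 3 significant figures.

16.1 g/mol

From Graham's law, rate_X/rate_Xe = √(M_Xe/M_X).
2.86 = √(131.29/M_X)
M_X = 131.29 / 2.86² = 131.29 / 8.180 = 16.1 g/mol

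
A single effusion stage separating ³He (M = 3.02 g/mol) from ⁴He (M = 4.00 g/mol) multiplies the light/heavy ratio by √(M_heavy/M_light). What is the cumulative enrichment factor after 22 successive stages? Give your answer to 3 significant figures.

The single-stage factor is √(M_heavy/M_light), so 22 stages give [√(4.00/3.02)]^22 = (4.00/3.02)^(22/2).
= 1.32450^11 = 22.0.

22.0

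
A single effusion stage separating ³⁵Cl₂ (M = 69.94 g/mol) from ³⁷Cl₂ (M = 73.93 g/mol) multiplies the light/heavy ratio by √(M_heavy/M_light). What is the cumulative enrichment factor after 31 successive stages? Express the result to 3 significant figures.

After 31 stages the ratio has grown by (√(73.93/69.94))^31 = (73.93/69.94)^(31/2).
= 1.05705^(31/2) = 2.36.

2.36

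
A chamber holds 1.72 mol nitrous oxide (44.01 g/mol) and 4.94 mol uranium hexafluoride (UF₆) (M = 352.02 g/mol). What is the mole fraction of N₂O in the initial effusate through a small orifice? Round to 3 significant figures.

Each component's effusion rate ∝ (its partial pressure)·(1/√M) ∝ n_i/√M_i.
Mole fraction of N₂O in the effusate = (n_N₂O/√M_N₂O) / (n_N₂O/√M_N₂O + n_UF₆/√M_UF₆)
= (1.72/√44.01) / (1.72/√44.01 + 4.94/√352.02) = 0.2593/(0.2593 + 0.2633) = 0.496.

0.496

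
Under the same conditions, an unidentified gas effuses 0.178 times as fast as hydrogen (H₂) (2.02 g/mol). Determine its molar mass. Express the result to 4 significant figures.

63.75 g/mol

Graham's law gives rate_X/rate_H₂ = √(M_H₂/M_X).
0.178 = √(2.02/M_X)
M_X = 2.02 / 0.178² = 2.02 / 0.03168 = 63.75 g/mol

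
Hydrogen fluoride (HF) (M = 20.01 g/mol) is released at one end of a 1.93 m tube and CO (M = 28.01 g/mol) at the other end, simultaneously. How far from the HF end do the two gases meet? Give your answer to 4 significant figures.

1.046 m

Distances travelled in equal time are proportional to diffusion rates, so d_HF/d_CO = √(M_CO/M_HF) = √(28.01/20.01) = 1.183.
With d_HF + d_CO = 1.93 m, d_CO = 1.93/(1 + 1.183) = 0.8841 m.
d_HF = 1.93 − 0.8841 = 1.046 m.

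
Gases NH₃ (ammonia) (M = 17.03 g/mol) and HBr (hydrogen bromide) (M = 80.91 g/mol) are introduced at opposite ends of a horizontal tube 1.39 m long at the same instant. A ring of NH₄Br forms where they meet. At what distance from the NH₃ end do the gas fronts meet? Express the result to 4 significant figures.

Distances travelled in equal time are proportional to diffusion rates, so d_NH₃/d_HBr = √(M_HBr/M_NH₃) = √(80.91/17.03) = 2.180.
With d_NH₃ + d_HBr = 1.39 m, d_HBr = 1.39/(1 + 2.180) = 0.4372 m.
d_NH₃ = 1.39 − 0.4372 = 0.9528 m.

0.9528 m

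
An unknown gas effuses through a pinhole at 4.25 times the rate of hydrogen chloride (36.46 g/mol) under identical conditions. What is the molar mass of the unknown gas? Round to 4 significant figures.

2.019 g/mol

From Graham's law, rate_X/rate_HCl = √(M_HCl/M_X).
4.25 = √(36.46/M_X)
M_X = 36.46 / 4.25² = 36.46 / 18.06 = 2.019 g/mol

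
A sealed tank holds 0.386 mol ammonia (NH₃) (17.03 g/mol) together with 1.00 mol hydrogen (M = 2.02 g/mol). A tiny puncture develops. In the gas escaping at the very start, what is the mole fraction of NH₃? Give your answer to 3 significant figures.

0.117

Effusion rate of each component ∝ n_i/√M_i (partial pressure × 1/√M).
x_NH₃(eff) = (n_NH₃/√M_NH₃) / (n_NH₃/√M_NH₃ + n_H₂/√M_H₂)
= (0.386/√17.03) / (0.386/√17.03 + 1.00/√2.02) = 0.09354/(0.09354 + 0.7036) = 0.117.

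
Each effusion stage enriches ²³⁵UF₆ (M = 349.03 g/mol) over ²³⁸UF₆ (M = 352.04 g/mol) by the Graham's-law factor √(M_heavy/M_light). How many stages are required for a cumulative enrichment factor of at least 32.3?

With α = √(352.04/349.03) per stage, ln α = ½ ln(1.00862) = 0.004293.
Need α^N ≥ 32.3 ⇒ N ≥ ln(32.3) / ln α = 3.475 / 0.004293 = 809.39.
So at least 810 stages are needed.

810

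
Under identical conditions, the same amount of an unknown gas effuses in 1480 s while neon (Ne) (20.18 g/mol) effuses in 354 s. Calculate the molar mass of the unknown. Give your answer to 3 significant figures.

353 g/mol

By Graham's law, t_X/t_Ne = √(M_X/M_Ne).
1480/354 = 4.181 = √(M_X/20.18)
M_X = 20.18 × 4.181² = 20.18 × 17.48 = 353 g/mol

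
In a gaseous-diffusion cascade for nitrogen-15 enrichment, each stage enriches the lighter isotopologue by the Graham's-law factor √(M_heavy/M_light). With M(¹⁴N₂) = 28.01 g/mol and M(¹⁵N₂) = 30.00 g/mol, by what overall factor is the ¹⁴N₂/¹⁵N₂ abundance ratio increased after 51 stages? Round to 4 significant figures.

5.756

Each stage multiplies the ratio by α = √(30.00/28.01), so after 51 stages the overall factor is α^51 = (30.00/28.01)^(51/2).
= 1.07105^(51/2) = 5.756.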